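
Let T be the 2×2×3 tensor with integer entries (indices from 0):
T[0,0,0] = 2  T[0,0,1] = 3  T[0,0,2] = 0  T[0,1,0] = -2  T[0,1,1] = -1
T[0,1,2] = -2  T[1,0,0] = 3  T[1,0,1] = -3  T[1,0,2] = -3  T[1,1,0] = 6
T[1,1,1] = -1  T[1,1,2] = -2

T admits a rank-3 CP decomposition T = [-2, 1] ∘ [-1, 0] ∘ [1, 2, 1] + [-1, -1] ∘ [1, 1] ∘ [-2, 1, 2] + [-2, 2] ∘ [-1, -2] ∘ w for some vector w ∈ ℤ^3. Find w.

w = [-1, 0, 0]

Subtract the known terms from T to get the rank-1 residual R = [-2, 2] ∘ [-1, -2] ∘ w, so R[i,j,k] = a[i]·b[j]·w[k]. Pick indices with nonzero a[0]·b[0] = (-2)·(-1) = 2. Only the fibre through (0,0,·) is needed: R[0,0,:] = T[0,0,:] − Σₗ aₗ[0]bₗ[0]cₗ = [2, 3, 0] − (-2)·(-1)·[1, 2, 1] − (-1)·(1)·[-2, 1, 2] = [-2, 0, 0]. Then w[k] = R[0,0,k] / 2 for each k, giving w = [-2, 0, 0] / 2 = [-1, 0, 0].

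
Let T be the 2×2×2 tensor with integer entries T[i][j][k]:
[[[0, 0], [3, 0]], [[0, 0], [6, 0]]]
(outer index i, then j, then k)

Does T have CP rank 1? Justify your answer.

Yes

The mode-1 fibre T[:,1,0] = [3, 6] gives a = (1, 2) (primitive direction); the mode-2 fibre T[0,:,0] = [0, 3] gives b = (0, 1); then c[k] = T[0,1,k] / (a[0]·b[1]) = [3, 0] / 1 = (3, 0).
Expanding (1, 2) ⊗ (0, 1) ⊗ (3, 0) reproduces all 8 entries of T, so T = (1, 2) ⊗ (0, 1) ⊗ (3, 0) and rank(T) ≤ 1.
Equivalently every frontal slice T[:,:,k] is c[k] times the rank-1 matrix (1, 2) ⊗ (0, 1). So T has rank 1 (it is nonzero).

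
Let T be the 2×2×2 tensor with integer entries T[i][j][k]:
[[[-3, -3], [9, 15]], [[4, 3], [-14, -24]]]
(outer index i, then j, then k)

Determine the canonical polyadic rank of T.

2

Lower bound: the mode-1 unfolding of T (rows indexed by i, columns by (j,k) = (0,0), (0,1), (1,0), (1,1)) is [[-3, -3, 9, 15], [4, 3, -14, -24]].
There the 2×2 minor on rows i ∈ {0, 1}, columns (j,k) ∈ {(0,0), (0,1)} is det [[-3, -3], [4, 3]] = 3 ≠ 0, so this unfolding has rank ≥ 2; CP rank is at least every unfolding rank, so rank(T) ≥ 2. (This is only a lower bound: in general the CP rank may exceed every unfolding rank, so we still need to exhibit 2 rank-1 terms summing to T.)
Upper bound — finding two terms. Write S_k = T[:,:,k] for the frontal slices: S₀ = [[-3, 9], [4, -14]], S₁ = [[-3, 15], [3, -24]].
If T = a₁ (x) b₁ (x) c₁ + a₂ (x) b₂ (x) c₂ then each S_k = c₁[k]·a₁b₁ᵀ + c₂[k]·a₂b₂ᵀ. S₀ and S₁ are linearly independent, so a₁b₁ᵀ and a₂b₂ᵀ must span the same plane of matrices: they are the rank-1 matrices of the form x·S₀ + y·S₁.
det(x·S₀ + y·S₁) is 6·x² + 27·xy + 27·y² = 3·(x + 3·y)(2·x + 3·y), vanishing at (x:y) = (3:-1) and (3:-2).
M₁ = 3·S₀ − S₁ = [[-6, 12], [9, -18]] = (-3)·[2, -3][1, -2]ᵀ and M₂ = 3·S₀ − 2·S₁ = [[-3, -3], [6, 6]] = (-3)·[1, -2][1, 1]ᵀ, so take a₁ = [2, -3], b₁ = [1, -2], a₂ = [1, -2], b₂ = [1, 1].
Each slice is an integer combination of E₁ = a₁b₁ᵀ and E₂ = a₂b₂ᵀ: S₀ = −2·E₁ + E₂, S₁ = −3·E₁ + 3·E₂; reading off coefficients, c₁ = [-2, -3] and c₂ = [1, 3].
Hence T = [2, -3] (x) [1, -2] (x) [-2, -3] + [1, -2] (x) [1, 1] (x) [1, 3], so rank(T) ≤ 2.
These bounds meet, so rank(T) = 2.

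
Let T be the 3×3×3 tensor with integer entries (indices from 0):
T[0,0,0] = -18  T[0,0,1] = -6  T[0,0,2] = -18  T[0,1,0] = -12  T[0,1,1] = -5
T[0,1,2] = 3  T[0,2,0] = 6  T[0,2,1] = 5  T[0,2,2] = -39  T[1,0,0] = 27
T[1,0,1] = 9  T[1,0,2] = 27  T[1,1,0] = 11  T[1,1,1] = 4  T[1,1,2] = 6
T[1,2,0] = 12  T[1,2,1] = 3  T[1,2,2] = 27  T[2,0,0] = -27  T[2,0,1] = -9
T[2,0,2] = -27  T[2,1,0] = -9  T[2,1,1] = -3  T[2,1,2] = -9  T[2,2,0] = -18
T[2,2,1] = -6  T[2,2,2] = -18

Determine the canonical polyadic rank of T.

Lower bound: the mode-1 unfolding of T (rows indexed by i, columns by (j,k) = (0,0), (0,1), (0,2), (1,0), (1,1), (1,2), (2,0), (2,1), (2,2)) is [[-18, -6, -18, -12, -5, 3, 6, 5, -39], [27, 9, 27, 11, 4, 6, 12, 3, 27], [-27, -9, -27, -9, -3, -9, -18, -6, -18]].
There the 2×2 minor on rows i ∈ {0, 1}, columns (j,k) ∈ {(0,0), (1,0)} is det [[-18, -12], [27, 11]] = 126 ≠ 0, so this unfolding has rank ≥ 2; CP rank is at least every unfolding rank, so rank(T) ≥ 2. (Flattening ranks never certify an upper bound on CP rank; for that we must actually write T with 2 rank-1 terms.)
Upper bound — finding two terms. Write S_k = T[:,:,k] for the frontal slices: S₀ = [[-18, -12, 6], [27, 11, 12], [-27, -9, -18]], S₁ = [[-6, -5, 5], [9, 4, 3], [-9, -3, -6]], S₂ = [[-18, 3, -39], [27, 6, 27], [-27, -9, -18]].
If T = a₁ ⊗ b₁ ⊗ c₁ + a₂ ⊗ b₂ ⊗ c₂ then each S_k = c₁[k]·a₁b₁ᵀ + c₂[k]·a₂b₂ᵀ. S₀ and S₁ are linearly independent, so a₁b₁ᵀ and a₂b₂ᵀ must span the same plane of matrices: they are the rank-1 matrices of the form x·S₀ + y·S₁.
The 2×2 minor of x·S₀ + y·S₁ on rows {0,1}, columns {0,1} is 126·x² + 105·xy + 21·y² = 21·(2·x + y)(3·x + y), vanishing at (x:y) = (1:-2) and (1:-3).
M₁ = S₀ − 2·S₁ = [[-6, -2, -4], [9, 3, 6], [-9, -3, -6]] = −[2, -3, 3][3, 1, 2]ᵀ and M₂ = S₀ − 3·S₁ = [[0, 3, -9], [0, -1, 3], [0, 0, 0]] = [3, -1, 0][0, 1, -3]ᵀ, so take a₁ = [2, -3, 3], b₁ = [3, 1, 2], a₂ = [3, -1, 0], b₂ = [0, 1, -3].
Each slice is an integer combination of E₁ = a₁b₁ᵀ and E₂ = a₂b₂ᵀ: S₀ = −3·E₁ − 2·E₂, S₁ = −E₁ − E₂, S₂ = −3·E₁ + 3·E₂; reading off coefficients, c₁ = [-3, -1, -3] and c₂ = [-2, -1, 3].
Hence T = [2, -3, 3] ⊗ [3, 1, 2] ⊗ [-3, -1, -3] + [3, -1, 0] ⊗ [0, 1, -3] ⊗ [-2, -1, 3], so rank(T) ≤ 2.
These bounds meet, so rank(T) = 2.

2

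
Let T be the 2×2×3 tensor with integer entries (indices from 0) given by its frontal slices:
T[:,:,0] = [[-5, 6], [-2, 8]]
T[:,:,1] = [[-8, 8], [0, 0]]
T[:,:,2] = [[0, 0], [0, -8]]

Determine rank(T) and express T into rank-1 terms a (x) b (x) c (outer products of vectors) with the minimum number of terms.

Lower bound: the mode-3 unfolding of T (rows indexed by k, columns by (i,j) = (0,0), (0,1), (1,0), (1,1)) is [[-5, 6, -2, 8], [-8, 8, 0, 0], [0, 0, 0, -8]].
There the 3×3 minor on rows k ∈ {0, 1, 2}, columns (i,j) ∈ {(0,0), (0,1), (1,1)} is det [[-5, 6, 8], [-8, 8, 0], [0, 0, -8]] = -64 ≠ 0, so this unfolding has rank ≥ 3; CP rank is at least every unfolding rank, so rank(T) ≥ 3. (This is only a lower bound: in general the CP rank may exceed every unfolding rank, so we still need to exhibit 3 rank-1 terms summing to T.)
Upper bound: T is a sum of 3 rank-1 terms, T = [0, 1] (x) [0, 1] (x) [4, 0, -8] + [1, 0] (x) [1, -1] (x) [-4, -8, 0] + [1, 2] (x) [1, -2] (x) [-1, 0, 0] (written with every a and b primitive with positive leading entry and the scale carried by c; CP decompositions are not unique, and this one is verified by expanding entrywise), so rank(T) ≤ 3.
These bounds meet, so rank(T) = 3.

rank(T) = 3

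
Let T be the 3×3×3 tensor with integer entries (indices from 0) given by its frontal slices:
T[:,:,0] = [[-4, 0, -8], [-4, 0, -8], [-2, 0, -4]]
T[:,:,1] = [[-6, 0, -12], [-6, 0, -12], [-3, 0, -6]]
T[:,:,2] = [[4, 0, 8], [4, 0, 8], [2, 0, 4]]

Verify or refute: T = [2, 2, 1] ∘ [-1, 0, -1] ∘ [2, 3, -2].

Reconstruct entry (0,2,0) from the claimed factors: Σₗ aₗ[0]bₗ[2]cₗ[0] = (2)·(-1)·(2) = -4, but T[0,2,0] = -8. The claim is false.

No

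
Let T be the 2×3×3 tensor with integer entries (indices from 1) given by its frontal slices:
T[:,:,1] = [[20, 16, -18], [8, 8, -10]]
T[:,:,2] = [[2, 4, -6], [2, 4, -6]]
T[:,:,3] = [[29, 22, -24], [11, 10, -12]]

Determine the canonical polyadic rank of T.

Lower bound: in the mode-1 unfolding of T (rows indexed by i, columns by (j,k)) the 2×2 minor on rows i ∈ {1, 2}, columns (j,k) ∈ {(1,1), (1,2)} is det [[20, 2], [8, 2]] = 24 ≠ 0, so that unfolding has rank ≥ 2 and hence rank(T) ≥ 2 (CP rank is at least every unfolding rank, though it can be larger).
Upper bound: with S_k = T[:,:,k], the two rank-1 terms a₁b₁ᵀ, a₂b₂ᵀ are the rank-1 members of the pencil x·S₁ + y·S₂.
The 2×2 minor of x·S₁ + y·S₂ on rows {1,2}, columns {1,2} is 32·x² + 32·xy = 32·(x + y)(x), vanishing at (x:y) = (1:-1) and (0:1).
M₁ = S₁ − S₂ = [[18, 12, -12], [6, 4, -4]] = 2·[3, 1][3, 2, -2]ᵀ and M₂ = S₂ = [[2, 4, -6], [2, 4, -6]] = 2·[1, 1][1, 2, -3]ᵀ, so take a₁ = [3, 1], b₁ = [3, 2, -2], a₂ = [1, 1], b₂ = [1, 2, -3].
Each slice is an integer combination of E₁ = a₁b₁ᵀ and E₂ = a₂b₂ᵀ: S₁ = 2·E₁ + 2·E₂, S₂ = 2·E₂, S₃ = 3·E₁ + 2·E₂; reading off coefficients, c₁ = [2, 0, 3] and c₂ = [2, 2, 2].
Hence T = [3, 1] ⊗ [3, 2, -2] ⊗ [2, 0, 3] + [1, 1] ⊗ [1, 2, -3] ⊗ [2, 2, 2], so rank(T) ≤ 2.
These bounds meet, so rank(T) = 2.

2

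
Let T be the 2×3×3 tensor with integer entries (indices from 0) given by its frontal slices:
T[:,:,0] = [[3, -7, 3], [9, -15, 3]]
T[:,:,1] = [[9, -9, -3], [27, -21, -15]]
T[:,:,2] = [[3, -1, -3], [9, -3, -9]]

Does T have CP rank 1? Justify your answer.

The mode-2 unfolding of T (rows indexed by j, columns by (i,k) = (0,0), (0,1), (0,2), (1,0), (1,1), (1,2)) is [[3, 9, 3, 9, 27, 9], [-7, -9, -1, -15, -21, -3], [3, -3, -3, 3, -15, -9]].
There the 2×2 minor on rows j ∈ {0, 1}, columns (i,k) ∈ {(0,0), (0,1)} is det [[3, 9], [-7, -9]] = 36 ≠ 0, so this unfolding has rank ≥ 2; CP rank is at least every unfolding rank, so rank(T) ≥ 2.
In particular rank(T) ≥ 2 > 1, so T is not rank-1.

No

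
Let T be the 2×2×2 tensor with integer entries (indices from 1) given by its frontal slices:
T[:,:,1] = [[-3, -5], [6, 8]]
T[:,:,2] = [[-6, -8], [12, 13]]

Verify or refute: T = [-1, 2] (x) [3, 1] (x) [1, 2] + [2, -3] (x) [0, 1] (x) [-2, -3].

Yes

Reconstruct entrywise from the claimed factors. For example, T[1,2,1] = -5 and Σₗ aₗ[1]bₗ[2]cₗ[1] = (-1)·(1)·(1) + (2)·(1)·(-2) = -5; checking all 8 entries, every one matches. The claim holds.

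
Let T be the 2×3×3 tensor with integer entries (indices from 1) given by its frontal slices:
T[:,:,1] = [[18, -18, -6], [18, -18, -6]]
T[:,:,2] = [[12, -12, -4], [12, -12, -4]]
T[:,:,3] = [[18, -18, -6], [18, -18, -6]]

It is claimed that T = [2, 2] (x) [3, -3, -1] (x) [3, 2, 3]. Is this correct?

Reconstruct entrywise from the claimed factors. For example, T[1,1,3] = 18 and Σₗ aₗ[1]bₗ[1]cₗ[3] = (2)·(3)·(3) = 18; checking all 18 entries, every one matches. The claim holds.

Yes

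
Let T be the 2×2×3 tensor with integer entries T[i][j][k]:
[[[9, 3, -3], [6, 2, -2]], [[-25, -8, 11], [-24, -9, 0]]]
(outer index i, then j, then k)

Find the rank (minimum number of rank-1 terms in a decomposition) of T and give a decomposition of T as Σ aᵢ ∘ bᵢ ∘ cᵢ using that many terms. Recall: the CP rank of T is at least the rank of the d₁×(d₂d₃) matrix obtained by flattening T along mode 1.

Lower bound: in the mode-2 unfolding of T (rows indexed by j, columns by (i,k)) the 2×2 minor on rows j ∈ {0, 1}, columns (i,k) ∈ {(0,0), (1,0)} is det [[9, -25], [6, -24]] = -66 ≠ 0, so that unfolding has rank ≥ 2 and hence rank(T) ≥ 2 (CP rank is at least every unfolding rank, though it can be larger).
Upper bound: with S_k = T[:,:,k], the two rank-1 terms a₁b₁ᵀ, a₂b₂ᵀ are the rank-1 members of the pencil x·S₀ + y·S₁.
det(x·S₀ + y·S₁) is −66·x² − 55·xy − 11·y² = (-11)·(2·x + y)(3·x + y), vanishing at (x:y) = (1:-2) and (1:-3).
M₁ = S₀ − 2·S₁ = [[3, 2], [-9, -6]] = [1, -3][3, 2]ᵀ and M₂ = S₀ − 3·S₁ = [[0, 0], [-1, 3]] = −[0, 1][1, -3]ᵀ, so take a₁ = [1, -3], b₁ = [3, 2], a₂ = [0, 1], b₂ = [1, -3].
Each slice is an integer combination of E₁ = a₁b₁ᵀ and E₂ = a₂b₂ᵀ: S₀ = 3·E₁ + 2·E₂, S₁ = E₁ + E₂, S₂ = −E₁ + 2·E₂; reading off coefficients, c₁ = [3, 1, -1] and c₂ = [2, 1, 2].
Hence T = [1, -3] ∘ [3, 2] ∘ [3, 1, -1] + [0, 1] ∘ [1, -3] ∘ [2, 1, 2], so rank(T) ≤ 2.
These bounds meet, so rank(T) = 2.

rank(T) = 2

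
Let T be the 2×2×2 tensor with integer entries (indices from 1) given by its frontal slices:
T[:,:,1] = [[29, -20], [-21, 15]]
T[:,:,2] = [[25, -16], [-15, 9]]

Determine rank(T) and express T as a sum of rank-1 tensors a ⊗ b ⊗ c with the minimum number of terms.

rank(T) = 2

Lower bound: in the mode-3 unfolding of T (rows indexed by k, columns by (i,j)) the 2×2 minor on rows k ∈ {1, 2}, columns (i,j) ∈ {(1,1), (1,2)} is det [[29, -20], [25, -16]] = 36 ≠ 0, so that unfolding has rank ≥ 2 and hence rank(T) ≥ 2 (CP rank is at least every unfolding rank, though it can be larger).
Upper bound: with S_k = T[:,:,k], the two rank-1 terms a₁b₁ᵀ, a₂b₂ᵀ are the rank-1 members of the pencil x·S₁ + y·S₂.
det(x·S₁ + y·S₂) is 15·x² − 15·y² = 15·(x − y)(x + y), vanishing at (x:y) = (1:1) and (1:-1).
M₁ = S₁ + S₂ = [[54, -36], [-36, 24]] = 6·(3, -2)(3, -2)ᵀ and M₂ = S₁ − S₂ = [[4, -4], [-6, 6]] = 2·(2, -3)(1, -1)ᵀ, so take a₁ = (3, -2), b₁ = (3, -2), a₂ = (2, -3), b₂ = (1, -1).
Each slice is an integer combination of E₁ = a₁b₁ᵀ and E₂ = a₂b₂ᵀ: S₁ = 3·E₁ + E₂, S₂ = 3·E₁ − E₂; reading off coefficients, c₁ = (3, 3) and c₂ = (1, -1).
Hence T = (3, -2) ⊗ (3, -2) ⊗ (3, 3) + (2, -3) ⊗ (1, -1) ⊗ (1, -1), so rank(T) ≤ 2.
These bounds meet, so rank(T) = 2.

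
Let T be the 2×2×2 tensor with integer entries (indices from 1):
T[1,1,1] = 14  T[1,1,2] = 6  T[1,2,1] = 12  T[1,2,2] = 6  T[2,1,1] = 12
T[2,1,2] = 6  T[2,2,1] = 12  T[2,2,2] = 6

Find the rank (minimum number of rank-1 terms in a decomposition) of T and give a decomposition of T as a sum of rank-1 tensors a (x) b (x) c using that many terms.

rank(T) = 2

Lower bound: the mode-2 unfolding of T (rows indexed by j, columns by (i,k) = (1,1), (1,2), (2,1), (2,2)) is [[14, 6, 12, 6], [12, 6, 12, 6]].
There the 2×2 minor on rows j ∈ {1, 2}, columns (i,k) ∈ {(1,1), (1,2)} is det [[14, 6], [12, 6]] = 12 ≠ 0, so this unfolding has rank ≥ 2; CP rank is at least every unfolding rank, so rank(T) ≥ 2. (This is only a lower bound: in general the CP rank may exceed every unfolding rank, so we still need to exhibit 2 rank-1 terms summing to T.)
Upper bound — finding two terms. Write S_k = T[:,:,k] for the frontal slices: S₁ = [[14, 12], [12, 12]], S₂ = [[6, 6], [6, 6]].
If T = a₁ (x) b₁ (x) c₁ + a₂ (x) b₂ (x) c₂ then each S_k = c₁[k]·a₁b₁ᵀ + c₂[k]·a₂b₂ᵀ. S₁ and S₂ are linearly independent, so a₁b₁ᵀ and a₂b₂ᵀ must span the same plane of matrices: they are the rank-1 matrices of the form x·S₁ + y·S₂.
det(x·S₁ + y·S₂) is 24·x² + 12·xy = 12·(2·x + y)(x), vanishing at (x:y) = (1:-2) and (0:1).
M₁ = S₁ − 2·S₂ = [[2, 0], [0, 0]] = 2·(1, 0)(1, 0)ᵀ and M₂ = S₂ = [[6, 6], [6, 6]] = 6·(1, 1)(1, 1)ᵀ, so take a₁ = (1, 0), b₁ = (1, 0), a₂ = (1, 1), b₂ = (1, 1).
Each slice is an integer combination of E₁ = a₁b₁ᵀ and E₂ = a₂b₂ᵀ: S₁ = 2·E₁ + 12·E₂, S₂ = 6·E₂; reading off coefficients, c₁ = (2, 0) and c₂ = (12, 6).
Hence T = (1, 0) (x) (1, 0) (x) (2, 0) + (1, 1) (x) (1, 1) (x) (12, 6), so rank(T) ≤ 2.
These bounds meet, so rank(T) = 2.
Check entry T[2,1,1] = 12: (0)·(1)·(2) + (1)·(1)·(12) = 12.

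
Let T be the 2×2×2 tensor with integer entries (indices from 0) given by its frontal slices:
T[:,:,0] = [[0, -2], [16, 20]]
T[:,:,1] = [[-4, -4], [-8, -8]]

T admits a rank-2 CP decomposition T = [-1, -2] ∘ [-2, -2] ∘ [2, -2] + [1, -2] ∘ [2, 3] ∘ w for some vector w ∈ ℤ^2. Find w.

w = [-2, 0]

Subtract the known terms from T to get the rank-1 residual R = [1, -2] ∘ [2, 3] ∘ w, so R[i,j,k] = a[i]·b[j]·w[k]. Pick indices with nonzero a[0]·b[0] = (1)·(2) = 2. Only the fibre through (0,0,·) is needed: R[0,0,:] = T[0,0,:] − Σₗ aₗ[0]bₗ[0]cₗ = [0, -4] − (-1)·(-2)·[2, -2] = [-4, 0]. Then w[k] = R[0,0,k] / 2 for each k, giving w = [-4, 0] / 2 = [-2, 0].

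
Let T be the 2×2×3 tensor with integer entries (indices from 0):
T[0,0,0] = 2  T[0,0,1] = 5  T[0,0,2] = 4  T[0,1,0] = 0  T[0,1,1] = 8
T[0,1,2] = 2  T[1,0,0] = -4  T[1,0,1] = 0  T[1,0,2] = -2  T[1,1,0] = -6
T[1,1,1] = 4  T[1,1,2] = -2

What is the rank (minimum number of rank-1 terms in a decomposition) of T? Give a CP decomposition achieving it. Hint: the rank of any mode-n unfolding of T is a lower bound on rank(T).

Lower bound: the mode-3 unfolding of T (rows indexed by k, columns by (i,j) = (0,0), (0,1), (1,0), (1,1)) is [[2, 0, -4, -6], [5, 8, 0, 4], [4, 2, -2, -2]].
There the 3×3 minor on rows k ∈ {0, 1, 2}, columns (i,j) ∈ {(0,0), (0,1), (1,0)} is det [[2, 0, -4], [5, 8, 0], [4, 2, -2]] = 56 ≠ 0, so this unfolding has rank ≥ 3; CP rank is at least every unfolding rank, so rank(T) ≥ 3. (Unfolding ranks only ever bound the CP rank from below — rank(T) can be strictly larger than all of them — so the matching upper bound has to come from an explicit 3-term decomposition.)
Upper bound: T is a sum of 3 rank-1 terms, T = [1, -1] ⊗ [1, 1] ⊗ [2, 4, 2] + [1, 0] ⊗ [1, 0] ⊗ [1, -1, 2] + [1, 2] ⊗ [1, 2] ⊗ [-1, 2, 0] (one valid choice — decompositions are not unique — normalised so each a, b is primitive with positive first nonzero entry; check it by expanding all entries), so rank(T) ≤ 3.
These bounds meet, so rank(T) = 3.
Check entry T[0,0,1] = 5: (1)·(1)·(4) + (1)·(1)·(-1) + (1)·(1)·(2) = 5.

rank(T) = 3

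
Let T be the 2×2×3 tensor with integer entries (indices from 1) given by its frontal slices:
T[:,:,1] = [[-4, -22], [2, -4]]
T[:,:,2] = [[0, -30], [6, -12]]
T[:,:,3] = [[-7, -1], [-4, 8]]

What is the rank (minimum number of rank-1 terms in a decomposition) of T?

Lower bound: the mode-1 unfolding of T (rows indexed by i, columns by (j,k) = (1,1), (1,2), (1,3), (2,1), (2,2), (2,3)) is [[-4, 0, -7, -22, -30, -1], [2, 6, -4, -4, -12, 8]].
There the 2×2 minor on rows i ∈ {1, 2}, columns (j,k) ∈ {(1,1), (1,2)} is det [[-4, 0], [2, 6]] = -24 ≠ 0, so this unfolding has rank ≥ 2; CP rank is at least every unfolding rank, so rank(T) ≥ 2. (Flattening ranks never certify an upper bound on CP rank; for that we must actually write T with 2 rank-1 terms.)
Upper bound — finding two terms. Write S_k = T[:,:,k] for the frontal slices: S₁ = [[-4, -22], [2, -4]], S₂ = [[0, -30], [6, -12]], S₃ = [[-7, -1], [-4, 8]].
If T = a₁ ⊗ b₁ ⊗ c₁ + a₂ ⊗ b₂ ⊗ c₂ then each S_k = c₁[k]·a₁b₁ᵀ + c₂[k]·a₂b₂ᵀ. S₁ and S₂ are linearly independent, so a₁b₁ᵀ and a₂b₂ᵀ must span the same plane of matrices: they are the rank-1 matrices of the form x·S₁ + y·S₂.
det(x·S₁ + y·S₂) is 60·x² + 240·xy + 180·y² = 60·(x + 3·y)(x + y), vanishing at (x:y) = (3:-1) and (1:-1).
M₁ = 3·S₁ − S₂ = [[-12, -36], [0, 0]] = (-12)·[1, 0][1, 3]ᵀ and M₂ = S₁ − S₂ = [[-4, 8], [-4, 8]] = (-4)·[1, 1][1, -2]ᵀ, so take a₁ = [1, 0], b₁ = [1, 3], a₂ = [1, 1], b₂ = [1, -2].
Each slice is an integer combination of E₁ = a₁b₁ᵀ and E₂ = a₂b₂ᵀ: S₁ = −6·E₁ + 2·E₂, S₂ = −6·E₁ + 6·E₂, S₃ = −3·E₁ − 4·E₂; reading off coefficients, c₁ = [-6, -6, -3] and c₂ = [2, 6, -4].
Hence T = [1, 0] ⊗ [1, 3] ⊗ [-6, -6, -3] + [1, 1] ⊗ [1, -2] ⊗ [2, 6, -4], so rank(T) ≤ 2.
These bounds meet, so rank(T) = 2.

2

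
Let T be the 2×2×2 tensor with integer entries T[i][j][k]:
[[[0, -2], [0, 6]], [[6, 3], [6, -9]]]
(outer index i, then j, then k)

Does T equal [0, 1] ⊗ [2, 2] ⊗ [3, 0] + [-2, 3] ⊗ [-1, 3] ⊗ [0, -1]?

Reconstruct entrywise from the claimed factors. For example, T[1,1,1] = -9 and Σₗ aₗ[1]bₗ[1]cₗ[1] = (1)·(2)·(0) + (3)·(3)·(-1) = -9; checking all 8 entries, every one matches. The claim holds.

Yes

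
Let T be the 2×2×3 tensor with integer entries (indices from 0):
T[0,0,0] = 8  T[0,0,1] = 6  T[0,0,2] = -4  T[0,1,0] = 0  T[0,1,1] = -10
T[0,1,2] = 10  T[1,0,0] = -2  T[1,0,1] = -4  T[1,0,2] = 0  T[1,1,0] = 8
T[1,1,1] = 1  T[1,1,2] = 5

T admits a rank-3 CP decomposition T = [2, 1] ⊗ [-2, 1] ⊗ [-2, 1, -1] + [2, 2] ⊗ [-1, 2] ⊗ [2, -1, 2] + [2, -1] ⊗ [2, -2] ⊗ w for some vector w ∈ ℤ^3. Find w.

Subtract the known terms from T to get the rank-1 residual R = [2, -1] ⊗ [2, -2] ⊗ w, so R[i,j,k] = a[i]·b[j]·w[k]. Pick indices with nonzero a[0]·b[0] = (2)·(2) = 4. Only the fibre through (0,0,·) is needed: R[0,0,:] = T[0,0,:] − Σₗ aₗ[0]bₗ[0]cₗ = [8, 6, -4] − (2)·(-2)·[-2, 1, -1] − (2)·(-1)·[2, -1, 2] = [4, 8, -4]. Then w[k] = R[0,0,k] / 4 for each k, giving w = [4, 8, -4] / 4 = [1, 2, -1].

w = [1, 2, -1]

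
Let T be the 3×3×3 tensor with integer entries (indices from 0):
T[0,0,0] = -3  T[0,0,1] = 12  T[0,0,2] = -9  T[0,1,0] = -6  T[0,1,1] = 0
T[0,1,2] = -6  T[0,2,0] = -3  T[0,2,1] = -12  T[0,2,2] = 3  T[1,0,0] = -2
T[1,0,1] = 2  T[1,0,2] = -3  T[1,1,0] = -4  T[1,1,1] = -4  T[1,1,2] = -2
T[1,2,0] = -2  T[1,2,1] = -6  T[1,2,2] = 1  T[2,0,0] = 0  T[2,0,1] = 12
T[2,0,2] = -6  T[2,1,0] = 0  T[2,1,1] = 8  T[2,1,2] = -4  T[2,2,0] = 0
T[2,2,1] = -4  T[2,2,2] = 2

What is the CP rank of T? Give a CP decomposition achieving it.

rank(T) = 2

Lower bound: the mode-1 unfolding of T (rows indexed by i, columns by (j,k) = (0,0), (0,1), (0,2), (1,0), (1,1), (1,2), (2,0), (2,1), (2,2)) is [[-3, 12, -9, -6, 0, -6, -3, -12, 3], [-2, 2, -3, -4, -4, -2, -2, -6, 1], [0, 12, -6, 0, 8, -4, 0, -4, 2]].
There the 2×2 minor on rows i ∈ {0, 1}, columns (j,k) ∈ {(0,0), (0,1)} is det [[-3, 12], [-2, 2]] = 18 ≠ 0, so this unfolding has rank ≥ 2; CP rank is at least every unfolding rank, so rank(T) ≥ 2. (This is only a lower bound: in general the CP rank may exceed every unfolding rank, so we still need to exhibit 2 rank-1 terms summing to T.)
Upper bound — finding two terms. Write S_k = T[:,:,k] for the frontal slices: S₀ = [[-3, -6, -3], [-2, -4, -2], [0, 0, 0]], S₁ = [[12, 0, -12], [2, -4, -6], [12, 8, -4]], S₂ = [[-9, -6, 3], [-3, -2, 1], [-6, -4, 2]].
If T = a₁ ⊗ b₁ ⊗ c₁ + a₂ ⊗ b₂ ⊗ c₂ then each S_k = c₁[k]·a₁b₁ᵀ + c₂[k]·a₂b₂ᵀ. S₀ and S₁ are linearly independent, so a₁b₁ᵀ and a₂b₂ᵀ must span the same plane of matrices: they are the rank-1 matrices of the form x·S₀ + y·S₁.
The 2×2 minor of x·S₀ + y·S₁ on rows {0,1}, columns {0,1} is −24·xy − 48·y² = (-24)·(x + 2·y)(y), vanishing at (x:y) = (2:-1) and (1:0).
M₁ = 2·S₀ − S₁ = [[-18, -12, 6], [-6, -4, 2], [-12, -8, 4]] = (-2)·[3, 1, 2][3, 2, -1]ᵀ and M₂ = S₀ = [[-3, -6, -3], [-2, -4, -2], [0, 0, 0]] = −[3, 2, 0][1, 2, 1]ᵀ, so take a₁ = [3, 1, 2], b₁ = [3, 2, -1], a₂ = [3, 2, 0], b₂ = [1, 2, 1].
Each slice is an integer combination of E₁ = a₁b₁ᵀ and E₂ = a₂b₂ᵀ: S₀ = −E₂, S₁ = 2·E₁ − 2·E₂, S₂ = −E₁; reading off coefficients, c₁ = [0, 2, -1] and c₂ = [-1, -2, 0].
Hence T = [3, 1, 2] ⊗ [3, 2, -1] ⊗ [0, 2, -1] + [3, 2, 0] ⊗ [1, 2, 1] ⊗ [-1, -2, 0], so rank(T) ≤ 2.
These bounds meet, so rank(T) = 2.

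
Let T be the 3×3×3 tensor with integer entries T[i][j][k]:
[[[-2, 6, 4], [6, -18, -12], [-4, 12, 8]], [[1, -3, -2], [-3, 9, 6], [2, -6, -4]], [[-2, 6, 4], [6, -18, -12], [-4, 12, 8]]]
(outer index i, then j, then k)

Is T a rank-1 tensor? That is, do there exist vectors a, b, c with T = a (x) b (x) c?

If T = a (x) b (x) c then every fibre of T is a multiple of the corresponding factor, so read the factors off the fibres through the nonzero entry T[0,0,0] = -2.
The mode-1 fibre T[:,0,0] = [-2, 1, -2] gives a = (2, -1, 2) (primitive direction); the mode-2 fibre T[0,:,0] = [-2, 6, -4] gives b = (1, -3, 2); then c[k] = T[0,0,k] / (a[0]·b[0]) = [-2, 6, 4] / 2 = (-1, 3, 2).
Expanding (2, -1, 2) (x) (1, -3, 2) (x) (-1, 3, 2) reproduces all 27 entries of T, so T = (2, -1, 2) (x) (1, -3, 2) (x) (-1, 3, 2) and rank(T) ≤ 1.
Equivalently every frontal slice T[:,:,k] is c[k] times the rank-1 matrix (2, -1, 2) (x) (1, -3, 2). So T has rank 1 (it is nonzero).

Yes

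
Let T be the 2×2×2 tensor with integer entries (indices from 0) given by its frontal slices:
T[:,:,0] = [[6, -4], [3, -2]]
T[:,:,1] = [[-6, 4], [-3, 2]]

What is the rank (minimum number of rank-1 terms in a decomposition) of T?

1

Lower bound: T ≠ 0 (e.g. T[0,0,0] = 6), so rank(T) ≥ 1.
Upper bound: if T = a (x) b (x) c then every fibre of T is a multiple of the corresponding factor, so read the factors off the fibres through the nonzero entry T[0,0,0] = 6.
The mode-1 fibre T[:,0,0] = [6, 3] gives a = (2, 1) (primitive direction); the mode-2 fibre T[0,:,0] = [6, -4] gives b = (3, -2); then c[k] = T[0,0,k] / (a[0]·b[0]) = [6, -6] / 6 = (1, -1).
Expanding (2, 1) (x) (3, -2) (x) (1, -1) reproduces all 8 entries of T, so T = (2, 1) (x) (3, -2) (x) (1, -1) and rank(T) ≤ 1.
These bounds meet, so rank(T) = 1.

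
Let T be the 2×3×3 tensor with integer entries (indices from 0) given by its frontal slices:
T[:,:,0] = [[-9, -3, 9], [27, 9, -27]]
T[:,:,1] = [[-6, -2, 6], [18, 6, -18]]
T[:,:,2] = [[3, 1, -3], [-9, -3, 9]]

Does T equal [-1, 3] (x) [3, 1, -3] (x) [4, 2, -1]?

No

Reconstruct entry (0,0,0) from the claimed factors: Σₗ aₗ[0]bₗ[0]cₗ[0] = (-1)·(3)·(4) = -12, but T[0,0,0] = -9. The claim is false.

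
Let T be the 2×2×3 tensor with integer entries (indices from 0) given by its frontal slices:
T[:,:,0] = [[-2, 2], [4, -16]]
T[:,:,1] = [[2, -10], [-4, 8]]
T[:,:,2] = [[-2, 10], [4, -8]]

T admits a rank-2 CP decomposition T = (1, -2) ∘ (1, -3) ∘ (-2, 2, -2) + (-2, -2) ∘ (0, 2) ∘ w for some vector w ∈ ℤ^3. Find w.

w = (1, 1, -1)

Subtract the known terms from T to get the rank-1 residual R = (-2, -2) ∘ (0, 2) ∘ w, so R[i,j,k] = a[i]·b[j]·w[k]. Pick indices with nonzero a[0]·b[1] = (-2)·(2) = -4. Only the fibre through (0,1,·) is needed: R[0,1,:] = T[0,1,:] − Σₗ aₗ[0]bₗ[1]cₗ = [2, -10, 10] − (1)·(-3)·(-2, 2, -2) = [-4, -4, 4]. Then w[k] = R[0,1,k] / -4 for each k, giving w = [-4, -4, 4] / -4 = (1, 1, -1).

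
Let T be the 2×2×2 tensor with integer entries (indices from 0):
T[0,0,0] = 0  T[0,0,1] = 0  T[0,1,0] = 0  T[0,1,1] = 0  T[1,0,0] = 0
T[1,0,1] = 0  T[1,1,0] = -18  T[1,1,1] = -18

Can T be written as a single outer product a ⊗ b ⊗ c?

Yes

If T = a ⊗ b ⊗ c then every fibre of T is a multiple of the corresponding factor, so read the factors off the fibres through the nonzero entry T[1,1,0] = -18.
The mode-1 fibre T[:,1,0] = [0, -18] gives a = [0, 1] (primitive direction); the mode-2 fibre T[1,:,0] = [0, -18] gives b = [0, 1]; then c[k] = T[1,1,k] / (a[1]·b[1]) = [-18, -18] / 1 = [-18, -18].
Expanding [0, 1] ⊗ [0, 1] ⊗ [-18, -18] reproduces all 8 entries of T, so T = [0, 1] ⊗ [0, 1] ⊗ [-18, -18] and rank(T) ≤ 1.
Equivalently every frontal slice T[:,:,k] is c[k] times the rank-1 matrix [0, 1] ⊗ [0, 1]. So T has rank 1 (it is nonzero).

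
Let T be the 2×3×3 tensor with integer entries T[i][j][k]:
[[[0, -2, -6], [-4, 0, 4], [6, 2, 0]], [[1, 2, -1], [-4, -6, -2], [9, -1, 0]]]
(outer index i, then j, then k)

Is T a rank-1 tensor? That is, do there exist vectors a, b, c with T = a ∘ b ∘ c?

The mode-2 unfolding of T (rows indexed by j, columns by (i,k) = (0,0), (0,1), (0,2), (1,0), (1,1), (1,2)) is [[0, -2, -6, 1, 2, -1], [-4, 0, 4, -4, -6, -2], [6, 2, 0, 9, -1, 0]].
There the 3×3 minor on rows j ∈ {0, 1, 2}, columns (i,k) ∈ {(0,0), (0,1), (1,0)} is det [[0, -2, 1], [-4, 0, -4], [6, 2, 9]] = -32 ≠ 0, so this unfolding has rank ≥ 3; CP rank is at least every unfolding rank, so rank(T) ≥ 3.
In particular rank(T) ≥ 3 > 1, so T is not rank-1.

No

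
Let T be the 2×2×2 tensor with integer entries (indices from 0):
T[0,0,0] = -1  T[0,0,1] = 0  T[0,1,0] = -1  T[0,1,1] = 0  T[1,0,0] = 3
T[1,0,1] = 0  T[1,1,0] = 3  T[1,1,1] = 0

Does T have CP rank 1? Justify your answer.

If T = a ⊗ b ⊗ c then every fibre of T is a multiple of the corresponding factor, so read the factors off the fibres through the nonzero entry T[0,0,0] = -1.
The mode-1 fibre T[:,0,0] = [-1, 3] gives a = [1, -3] (primitive direction); the mode-2 fibre T[0,:,0] = [-1, -1] gives b = [1, 1]; then c[k] = T[0,0,k] / (a[0]·b[0]) = [-1, 0] / 1 = [-1, 0].
Expanding [1, -3] ⊗ [1, 1] ⊗ [-1, 0] reproduces all 8 entries of T, so T = [1, -3] ⊗ [1, 1] ⊗ [-1, 0] and rank(T) ≤ 1.
Equivalently every frontal slice T[:,:,k] is c[k] times the rank-1 matrix [1, -3] ⊗ [1, 1]. So T has rank 1 (it is nonzero).

Yes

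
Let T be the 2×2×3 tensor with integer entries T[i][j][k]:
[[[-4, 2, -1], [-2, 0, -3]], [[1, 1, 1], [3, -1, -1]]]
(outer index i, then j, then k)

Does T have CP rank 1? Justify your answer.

The mode-3 unfolding of T (rows indexed by k, columns by (i,j) = (0,0), (0,1), (1,0), (1,1)) is [[-4, -2, 1, 3], [2, 0, 1, -1], [-1, -3, 1, -1]].
There the 3×3 minor on rows k ∈ {0, 1, 2}, columns (i,j) ∈ {(0,0), (0,1), (1,0)} is det [[-4, -2, 1], [2, 0, 1], [-1, -3, 1]] = -12 ≠ 0, so this unfolding has rank ≥ 3; CP rank is at least every unfolding rank, so rank(T) ≥ 3.
In particular rank(T) ≥ 3 > 1, so T is not rank-1.

No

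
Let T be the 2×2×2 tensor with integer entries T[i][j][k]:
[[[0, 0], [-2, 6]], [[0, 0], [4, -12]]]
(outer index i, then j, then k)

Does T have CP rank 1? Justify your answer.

Yes

If T = a ⊗ b ⊗ c then every fibre of T is a multiple of the corresponding factor, so read the factors off the fibres through the nonzero entry T[0,1,0] = -2.
The mode-1 fibre T[:,1,0] = [-2, 4] gives a = [1, -2] (primitive direction); the mode-2 fibre T[0,:,0] = [0, -2] gives b = [0, 1]; then c[k] = T[0,1,k] / (a[0]·b[1]) = [-2, 6] / 1 = [-2, 6].
Expanding [1, -2] ⊗ [0, 1] ⊗ [-2, 6] reproduces all 8 entries of T, so T = [1, -2] ⊗ [0, 1] ⊗ [-2, 6] and rank(T) ≤ 1.
Equivalently every frontal slice T[:,:,k] is c[k] times the rank-1 matrix [1, -2] ⊗ [0, 1]. So T has rank 1 (it is nonzero).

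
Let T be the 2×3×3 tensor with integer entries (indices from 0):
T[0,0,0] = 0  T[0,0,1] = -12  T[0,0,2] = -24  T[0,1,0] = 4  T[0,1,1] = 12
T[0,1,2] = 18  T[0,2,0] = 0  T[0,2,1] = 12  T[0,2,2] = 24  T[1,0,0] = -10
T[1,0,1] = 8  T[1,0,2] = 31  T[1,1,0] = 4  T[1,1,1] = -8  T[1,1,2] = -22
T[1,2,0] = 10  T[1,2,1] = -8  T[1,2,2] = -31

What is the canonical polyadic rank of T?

2

Lower bound: the mode-1 unfolding of T (rows indexed by i, columns by (j,k) = (0,0), (0,1), (0,2), (1,0), (1,1), (1,2), (2,0), (2,1), (2,2)) is [[0, -12, -24, 4, 12, 18, 0, 12, 24], [-10, 8, 31, 4, -8, -22, 10, -8, -31]].
There the 2×2 minor on rows i ∈ {0, 1}, columns (j,k) ∈ {(0,0), (0,1)} is det [[0, -12], [-10, 8]] = -120 ≠ 0, so this unfolding has rank ≥ 2; CP rank is at least every unfolding rank, so rank(T) ≥ 2. (Flattening ranks never certify an upper bound on CP rank; for that we must actually write T with 2 rank-1 terms.)
Upper bound — finding two terms. Write S_k = T[:,:,k] for the frontal slices: S₀ = [[0, 4, 0], [-10, 4, 10]], S₁ = [[-12, 12, 12], [8, -8, -8]], S₂ = [[-24, 18, 24], [31, -22, -31]].
If T = a₁ ⊗ b₁ ⊗ c₁ + a₂ ⊗ b₂ ⊗ c₂ then each S_k = c₁[k]·a₁b₁ᵀ + c₂[k]·a₂b₂ᵀ. S₀ and S₁ are linearly independent, so a₁b₁ᵀ and a₂b₂ᵀ must span the same plane of matrices: they are the rank-1 matrices of the form x·S₀ + y·S₁.
The 2×2 minor of x·S₀ + y·S₁ on rows {0,1}, columns {0,1} is 40·x² + 40·xy = 40·(x + y)(x), vanishing at (x:y) = (1:-1) and (0:1).
M₁ = S₀ − S₁ = [[12, -8, -12], [-18, 12, 18]] = 2·[2, -3][3, -2, -3]ᵀ and M₂ = S₁ = [[-12, 12, 12], [8, -8, -8]] = (-4)·[3, -2][1, -1, -1]ᵀ, so take a₁ = [2, -3], b₁ = [3, -2, -3], a₂ = [3, -2], b₂ = [1, -1, -1].
Each slice is an integer combination of E₁ = a₁b₁ᵀ and E₂ = a₂b₂ᵀ: S₀ = 2·E₁ − 4·E₂, S₁ = −4·E₂, S₂ = −3·E₁ − 2·E₂; reading off coefficients, c₁ = [2, 0, -3] and c₂ = [-4, -4, -2].
Hence T = [2, -3] ⊗ [3, -2, -3] ⊗ [2, 0, -3] + [3, -2] ⊗ [1, -1, -1] ⊗ [-4, -4, -2], so rank(T) ≤ 2.
These bounds meet, so rank(T) = 2.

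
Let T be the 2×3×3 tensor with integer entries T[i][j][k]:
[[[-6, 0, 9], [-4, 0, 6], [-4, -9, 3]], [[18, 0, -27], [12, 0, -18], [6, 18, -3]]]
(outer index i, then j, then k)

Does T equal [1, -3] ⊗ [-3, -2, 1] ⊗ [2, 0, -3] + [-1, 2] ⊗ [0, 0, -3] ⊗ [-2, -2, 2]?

Reconstruct entry (0,2,1) from the claimed factors: Σₗ aₗ[0]bₗ[2]cₗ[1] = (1)·(1)·(0) + (-1)·(-3)·(-2) = -6, but T[0,2,1] = -9. The claim is false.

No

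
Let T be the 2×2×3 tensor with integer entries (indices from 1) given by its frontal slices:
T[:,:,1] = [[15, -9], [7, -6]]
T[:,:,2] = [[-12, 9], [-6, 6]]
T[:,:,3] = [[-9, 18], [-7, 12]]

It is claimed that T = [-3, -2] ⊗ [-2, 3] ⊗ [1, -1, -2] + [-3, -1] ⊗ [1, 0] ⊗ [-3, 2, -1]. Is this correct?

Reconstruct entrywise from the claimed factors. For example, T[2,2,2] = 6 and Σₗ aₗ[2]bₗ[2]cₗ[2] = (-2)·(3)·(-1) + (-1)·(0)·(2) = 6; checking all 12 entries, every one matches. The claim holds.

Yes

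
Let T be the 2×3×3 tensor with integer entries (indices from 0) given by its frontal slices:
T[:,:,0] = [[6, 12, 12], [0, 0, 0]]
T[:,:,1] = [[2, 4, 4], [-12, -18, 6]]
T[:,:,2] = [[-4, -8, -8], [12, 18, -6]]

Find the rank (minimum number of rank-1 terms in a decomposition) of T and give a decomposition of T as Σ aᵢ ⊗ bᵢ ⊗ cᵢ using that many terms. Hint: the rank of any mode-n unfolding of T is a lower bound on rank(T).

rank(T) = 2

Lower bound: the mode-1 unfolding of T (rows indexed by i, columns by (j,k) = (0,0), (0,1), (0,2), (1,0), (1,1), (1,2), (2,0), (2,1), (2,2)) is [[6, 2, -4, 12, 4, -8, 12, 4, -8], [0, -12, 12, 0, -18, 18, 0, 6, -6]].
There the 2×2 minor on rows i ∈ {0, 1}, columns (j,k) ∈ {(0,0), (0,1)} is det [[6, 2], [0, -12]] = -72 ≠ 0, so this unfolding has rank ≥ 2; CP rank is at least every unfolding rank, so rank(T) ≥ 2. (Flattening ranks never certify an upper bound on CP rank; for that we must actually write T with 2 rank-1 terms.)
Upper bound — finding two terms. Write S_k = T[:,:,k] for the frontal slices: S₀ = [[6, 12, 12], [0, 0, 0]], S₁ = [[2, 4, 4], [-12, -18, 6]], S₂ = [[-4, -8, -8], [12, 18, -6]].
If T = a₁ ⊗ b₁ ⊗ c₁ + a₂ ⊗ b₂ ⊗ c₂ then each S_k = c₁[k]·a₁b₁ᵀ + c₂[k]·a₂b₂ᵀ. S₀ and S₁ are linearly independent, so a₁b₁ᵀ and a₂b₂ᵀ must span the same plane of matrices: they are the rank-1 matrices of the form x·S₀ + y·S₁.
The 2×2 minor of x·S₀ + y·S₁ on rows {0,1}, columns {0,1} is 36·xy + 12·y² = 12·(y)(3·x + y), vanishing at (x:y) = (1:0) and (1:-3).
M₁ = S₀ = [[6, 12, 12], [0, 0, 0]] = 6·[1, 0][1, 2, 2]ᵀ and M₂ = S₀ − 3·S₁ = [[0, 0, 0], [36, 54, -18]] = 18·[0, 1][2, 3, -1]ᵀ, so take a₁ = [1, 0], b₁ = [1, 2, 2], a₂ = [0, 1], b₂ = [2, 3, -1].
Each slice is an integer combination of E₁ = a₁b₁ᵀ and E₂ = a₂b₂ᵀ: S₀ = 6·E₁, S₁ = 2·E₁ − 6·E₂, S₂ = −4·E₁ + 6·E₂; reading off coefficients, c₁ = [6, 2, -4] and c₂ = [0, -6, 6].
Hence T = [1, 0] ⊗ [1, 2, 2] ⊗ [6, 2, -4] + [0, 1] ⊗ [2, 3, -1] ⊗ [0, -6, 6], so rank(T) ≤ 2.
These bounds meet, so rank(T) = 2.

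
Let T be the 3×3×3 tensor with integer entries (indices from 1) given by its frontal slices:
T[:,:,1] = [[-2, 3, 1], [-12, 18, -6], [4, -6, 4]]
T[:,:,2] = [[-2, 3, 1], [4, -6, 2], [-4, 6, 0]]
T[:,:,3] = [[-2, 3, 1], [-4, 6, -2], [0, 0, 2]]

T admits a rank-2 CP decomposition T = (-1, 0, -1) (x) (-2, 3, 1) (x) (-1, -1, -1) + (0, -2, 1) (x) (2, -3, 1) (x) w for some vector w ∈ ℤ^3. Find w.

Subtract the known terms from T to get the rank-1 residual R = (0, -2, 1) (x) (2, -3, 1) (x) w, so R[i,j,k] = a[i]·b[j]·w[k]. Pick indices with nonzero a[2]·b[1] = (-2)·(2) = -4. Only the fibre through (2,1,·) is needed: R[2,1,:] = T[2,1,:] − Σₗ aₗ[2]bₗ[1]cₗ = [-12, 4, -4] − (0)·(-2)·(-1, -1, -1) = [-12, 4, -4]. Then w[k] = R[2,1,k] / -4 for each k, giving w = [-12, 4, -4] / -4 = (3, -1, 1).

w = (3, -1, 1)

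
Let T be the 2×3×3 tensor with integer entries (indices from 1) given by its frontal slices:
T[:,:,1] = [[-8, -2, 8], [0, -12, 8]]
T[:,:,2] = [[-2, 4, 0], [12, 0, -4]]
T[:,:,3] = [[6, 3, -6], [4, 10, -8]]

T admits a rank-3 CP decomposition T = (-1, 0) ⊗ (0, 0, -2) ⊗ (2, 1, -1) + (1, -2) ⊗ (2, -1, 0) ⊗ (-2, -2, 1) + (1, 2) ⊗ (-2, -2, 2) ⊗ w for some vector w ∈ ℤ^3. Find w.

Subtract the known terms from T to get the rank-1 residual R = (1, 2) ⊗ (-2, -2, 2) ⊗ w, so R[i,j,k] = a[i]·b[j]·w[k]. Pick indices with nonzero a[1]·b[1] = (1)·(-2) = -2. Only the fibre through (1,1,·) is needed: R[1,1,:] = T[1,1,:] − Σₗ aₗ[1]bₗ[1]cₗ = [-8, -2, 6] − (-1)·(0)·(2, 1, -1) − (1)·(2)·(-2, -2, 1) = [-4, 2, 4]. Then w[k] = R[1,1,k] / -2 for each k, giving w = [-4, 2, 4] / -2 = (2, -1, -2).

w = (2, -1, -2)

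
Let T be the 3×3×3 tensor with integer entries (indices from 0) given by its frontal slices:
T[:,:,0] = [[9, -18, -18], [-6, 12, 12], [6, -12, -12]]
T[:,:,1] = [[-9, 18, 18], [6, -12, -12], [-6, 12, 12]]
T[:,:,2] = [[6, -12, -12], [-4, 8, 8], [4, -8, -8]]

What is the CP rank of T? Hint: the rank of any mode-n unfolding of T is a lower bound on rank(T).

1

Lower bound: T ≠ 0 (e.g. T[0,0,0] = 9), so rank(T) ≥ 1.
Upper bound: if T = a ⊗ b ⊗ c then every fibre of T is a multiple of the corresponding factor, so read the factors off the fibres through the nonzero entry T[0,0,0] = 9.
The mode-1 fibre T[:,0,0] = [9, -6, 6] gives a = (3, -2, 2) (primitive direction); the mode-2 fibre T[0,:,0] = [9, -18, -18] gives b = (1, -2, -2); then c[k] = T[0,0,k] / (a[0]·b[0]) = [9, -9, 6] / 3 = (3, -3, 2).
Expanding (3, -2, 2) ⊗ (1, -2, -2) ⊗ (3, -3, 2) reproduces all 27 entries of T, so T = (3, -2, 2) ⊗ (1, -2, -2) ⊗ (3, -3, 2) and rank(T) ≤ 1.
These bounds meet, so rank(T) = 1.
Check entry T[1,0,2] = -4: (-2)·(1)·(2) = -4.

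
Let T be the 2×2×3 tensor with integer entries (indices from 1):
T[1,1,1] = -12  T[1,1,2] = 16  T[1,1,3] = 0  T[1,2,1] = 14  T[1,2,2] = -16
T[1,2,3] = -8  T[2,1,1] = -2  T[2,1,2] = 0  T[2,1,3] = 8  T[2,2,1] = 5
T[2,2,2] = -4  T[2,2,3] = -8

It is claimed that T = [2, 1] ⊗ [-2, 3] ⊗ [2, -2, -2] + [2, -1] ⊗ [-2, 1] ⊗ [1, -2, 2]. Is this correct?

Yes

Reconstruct entrywise from the claimed factors. For example, T[1,1,2] = 16 and Σₗ aₗ[1]bₗ[1]cₗ[2] = (2)·(-2)·(-2) + (2)·(-2)·(-2) = 16; checking all 12 entries, every one matches. The claim holds.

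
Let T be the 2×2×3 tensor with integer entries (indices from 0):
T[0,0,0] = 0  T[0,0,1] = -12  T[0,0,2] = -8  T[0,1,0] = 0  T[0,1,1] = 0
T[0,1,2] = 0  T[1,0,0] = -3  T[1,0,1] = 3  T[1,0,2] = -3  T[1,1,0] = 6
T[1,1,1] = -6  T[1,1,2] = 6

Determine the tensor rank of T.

2

Lower bound: the mode-2 unfolding of T (rows indexed by j, columns by (i,k) = (0,0), (0,1), (0,2), (1,0), (1,1), (1,2)) is [[0, -12, -8, -3, 3, -3], [0, 0, 0, 6, -6, 6]].
There the 2×2 minor on rows j ∈ {0, 1}, columns (i,k) ∈ {(0,1), (1,0)} is det [[-12, -3], [0, 6]] = -72 ≠ 0, so this unfolding has rank ≥ 2; CP rank is at least every unfolding rank, so rank(T) ≥ 2. (Flattening ranks never certify an upper bound on CP rank; for that we must actually write T with 2 rank-1 terms.)
Upper bound — finding two terms. Write S_k = T[:,:,k] for the frontal slices: S₀ = [[0, 0], [-3, 6]], S₁ = [[-12, 0], [3, -6]], S₂ = [[-8, 0], [-3, 6]].
If T = a₁ ⊗ b₁ ⊗ c₁ + a₂ ⊗ b₂ ⊗ c₂ then each S_k = c₁[k]·a₁b₁ᵀ + c₂[k]·a₂b₂ᵀ. S₀ and S₁ are linearly independent, so a₁b₁ᵀ and a₂b₂ᵀ must span the same plane of matrices: they are the rank-1 matrices of the form x·S₀ + y·S₁.
det(x·S₀ + y·S₁) is −72·xy + 72·y² = (-72)·(x − y)(y), vanishing at (x:y) = (1:1) and (1:0).
M₁ = S₀ + S₁ = [[-12, 0], [0, 0]] = (-12)·[1, 0][1, 0]ᵀ and M₂ = S₀ = [[0, 0], [-3, 6]] = (-3)·[0, 1][1, -2]ᵀ, so take a₁ = [1, 0], b₁ = [1, 0], a₂ = [0, 1], b₂ = [1, -2].
Each slice is an integer combination of E₁ = a₁b₁ᵀ and E₂ = a₂b₂ᵀ: S₀ = −3·E₂, S₁ = −12·E₁ + 3·E₂, S₂ = −8·E₁ − 3·E₂; reading off coefficients, c₁ = [0, -12, -8] and c₂ = [-3, 3, -3].
Hence T = [1, 0] ⊗ [1, 0] ⊗ [0, -12, -8] + [0, 1] ⊗ [1, -2] ⊗ [-3, 3, -3], so rank(T) ≤ 2.
These bounds meet, so rank(T) = 2.
Check entry T[1,0,1] = 3: (0)·(1)·(-12) + (1)·(1)·(3) = 3.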